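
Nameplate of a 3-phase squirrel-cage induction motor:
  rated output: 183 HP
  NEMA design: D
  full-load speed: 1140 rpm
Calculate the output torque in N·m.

1140 N·m

P_out = 183 × 746 = 136518 W
ω = 2π × 1140/60 = 119.4 rad/s
τ = P_out/ω = 136518/119.4 = 1140 N·m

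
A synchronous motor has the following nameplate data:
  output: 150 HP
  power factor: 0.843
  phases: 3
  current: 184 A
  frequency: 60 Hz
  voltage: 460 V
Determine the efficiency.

P_out = 150 × 746 = 111900 W
P_in = √3·V_L·I_L·cosφ = 1.732 × 460 × 184 × 0.843 = 123581 W
η = P_out / P_in = 111900 / 123581 = 0.905 = 90.5%

90.5 %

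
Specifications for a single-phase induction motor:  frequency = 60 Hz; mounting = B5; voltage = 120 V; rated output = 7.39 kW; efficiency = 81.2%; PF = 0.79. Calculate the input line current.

P_out = 7.39 kW = 7390 W
P_in = P_out / η = 7390 / 0.812 = 9101 W
I = P_in / (V·cosφ) = 9101 / (120 × 0.79) = 96 A

96 A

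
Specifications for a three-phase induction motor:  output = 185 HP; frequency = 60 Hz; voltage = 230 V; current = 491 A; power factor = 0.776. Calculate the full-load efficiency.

90.9 %

P_out = 185 × 746 = 138010 W
P_in = √3·V_L·I_L·cosφ = 1.732 × 230 × 491 × 0.776 = 151782 W
η = P_out / P_in = 138010 / 151782 = 0.909 = 90.9%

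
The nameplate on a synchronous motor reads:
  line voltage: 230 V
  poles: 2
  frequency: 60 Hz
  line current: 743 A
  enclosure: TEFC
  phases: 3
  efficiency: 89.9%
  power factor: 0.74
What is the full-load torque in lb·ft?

385 lb·ft

P_in = √3·V·I·cosφ = 1.732 × 230 × 743 × 0.74 = 219026 W
P_out = η·P_in = 0.899 × 219026 = 196904 W
n = n_s = 120×60/2 = 3600 rpm (synchronous)
ω = 2π×3600/60 = 377 rad/s
τ = P_out/ω = 196904/377 = 522.3 N·m
In lb·ft: 522.3/1.356 = 385 lb·ft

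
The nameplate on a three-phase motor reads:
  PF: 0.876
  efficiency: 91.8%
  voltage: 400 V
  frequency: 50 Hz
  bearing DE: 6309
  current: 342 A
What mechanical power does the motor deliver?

191 kW

P_in = √3·V·I·cosφ = 1.732 × 400 × 342 × 0.876 = 207557 W
P_out = η·P_in = 0.918 × 207557 = 190537 W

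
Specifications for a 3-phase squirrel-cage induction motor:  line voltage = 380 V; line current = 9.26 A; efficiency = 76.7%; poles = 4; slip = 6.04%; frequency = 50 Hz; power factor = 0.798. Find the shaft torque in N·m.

25.3 N·m

P_in = √3·V·I·cosφ = 1.732 × 380 × 9.26 × 0.798 = 4863 W
P_out = η·P_in = 0.767 × 4863 = 3730 W
n_s = 120×50/4 = 1500 rpm; n = 1500×(1−0.0604) = 1409 rpm
ω = 2π×1409/60 = 147.6 rad/s
τ = P_out/ω = 3730/147.6 = 25.3 N·m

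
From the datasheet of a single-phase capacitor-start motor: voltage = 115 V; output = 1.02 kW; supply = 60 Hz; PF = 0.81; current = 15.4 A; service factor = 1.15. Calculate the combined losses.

P_in = V·I·cosφ = 115×15.4×0.81 = 1435 W
P_out = 1020 W
Losses = P_in − P_out = 1435 − 1020 = 415 W

415 W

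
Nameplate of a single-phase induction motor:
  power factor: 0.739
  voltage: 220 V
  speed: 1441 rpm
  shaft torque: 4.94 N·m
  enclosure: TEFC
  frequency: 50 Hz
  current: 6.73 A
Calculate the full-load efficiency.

ω = 2π × 1441/60 = 150.9 rad/s; P_out = τω = 4.94 × 150.9 = 745 W
P_in = V·I·cosφ = 220 × 6.73 × 0.739 = 1094 W
η = P_out / P_in = 745 / 1094 = 0.681 = 68.1%

68.1 %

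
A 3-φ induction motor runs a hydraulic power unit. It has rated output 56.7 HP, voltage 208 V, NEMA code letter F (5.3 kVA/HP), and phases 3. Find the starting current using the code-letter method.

834 A

S_LR = 5.3 × 56.7 = 300.51 kVA
I_LR = S_LR/(√3·V_L) = 300510/(1.732×208) = 834 A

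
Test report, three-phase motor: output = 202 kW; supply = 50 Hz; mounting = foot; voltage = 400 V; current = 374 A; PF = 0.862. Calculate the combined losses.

21400 W

P_in = √3·V·I·cosφ = 1.732×400×374×0.862 = 223350 W
P_out = 202000 W
Losses = P_in − P_out = 223350 − 202000 = 21350 W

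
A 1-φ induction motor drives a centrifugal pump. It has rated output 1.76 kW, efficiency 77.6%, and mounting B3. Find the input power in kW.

P_out = 1760 W
P_in = P_out/η = 1760/0.776 = 2268 W = 2.27 kW

2.27 kW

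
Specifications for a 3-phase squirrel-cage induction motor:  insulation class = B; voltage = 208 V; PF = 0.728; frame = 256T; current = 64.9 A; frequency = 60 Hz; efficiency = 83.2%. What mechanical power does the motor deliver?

P_in = √3·V·I·cosφ = 1.732 × 208 × 64.9 × 0.728 = 17021 W
P_out = η·P_in = 0.832 × 17021 = 14161 W

14.2 kW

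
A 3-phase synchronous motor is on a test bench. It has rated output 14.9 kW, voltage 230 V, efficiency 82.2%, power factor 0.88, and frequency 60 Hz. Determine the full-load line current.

P_out = 14.9 kW = 14900 W
P_in = P_out / η = 14900 / 0.822 = 18127 W
I_L = P_in / (√3·V_L·cosφ) = 18127 / (1.732 × 230 × 0.88) = 51.7 A

51.7 A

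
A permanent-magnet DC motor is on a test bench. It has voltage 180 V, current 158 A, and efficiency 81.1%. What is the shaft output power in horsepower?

P_in = V·I = 180 × 158 = 28440 W
P_out = η·P_in = 0.811 × 28440 = 23065 W
= 23065/746 = 30.9 HP

30.9 HP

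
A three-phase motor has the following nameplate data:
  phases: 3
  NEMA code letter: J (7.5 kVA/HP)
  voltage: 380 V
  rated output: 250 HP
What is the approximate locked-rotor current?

S_LR = 7.5 × 250 = 1875 kVA
I_LR = S_LR/(√3·V_L) = 1875000/(1.732×380) = 2850 A

2850 A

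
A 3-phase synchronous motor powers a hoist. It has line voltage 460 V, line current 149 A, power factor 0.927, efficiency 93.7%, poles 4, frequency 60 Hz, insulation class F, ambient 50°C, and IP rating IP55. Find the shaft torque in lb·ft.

403 lb·ft

P_in = √3·V·I·cosφ = 1.732 × 460 × 149 × 0.927 = 110045 W
P_out = η·P_in = 0.937 × 110045 = 103112 W
n = n_s = 120×60/4 = 1800 rpm (synchronous)
ω = 2π×1800/60 = 188.5 rad/s
τ = P_out/ω = 103112/188.5 = 547 N·m
In lb·ft: 547/1.356 = 403 lb·ft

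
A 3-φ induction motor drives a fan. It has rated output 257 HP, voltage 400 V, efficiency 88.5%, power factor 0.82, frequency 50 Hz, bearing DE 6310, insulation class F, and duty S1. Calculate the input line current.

P_out = 257 × 746 = 191722 W
P_in = P_out / η = 191722 / 0.885 = 216635 W
I_L = P_in / (√3·V_L·cosφ) = 216635 / (1.732 × 400 × 0.82) = 381 A

381 A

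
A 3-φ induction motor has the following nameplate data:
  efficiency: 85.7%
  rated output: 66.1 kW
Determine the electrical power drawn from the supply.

77.1 kW

P_out = 66100 W
P_in = P_out/η = 66100/0.857 = 77130 W = 77.1 kW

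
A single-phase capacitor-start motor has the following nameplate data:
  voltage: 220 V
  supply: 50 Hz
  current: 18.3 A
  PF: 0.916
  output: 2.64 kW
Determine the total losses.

P_in = V·I·cosφ = 220×18.3×0.916 = 3688 W
P_out = 2640 W
Losses = P_in − P_out = 3688 − 2640 = 1048 W

1.05 kW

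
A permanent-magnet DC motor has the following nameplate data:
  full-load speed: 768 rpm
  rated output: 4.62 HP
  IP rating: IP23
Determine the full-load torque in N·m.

42.9 N·m

P_out = 4.62 × 746 = 3447 W
ω = 2π × 768/60 = 80.42 rad/s
τ = P_out/ω = 3447/80.42 = 42.9 N·m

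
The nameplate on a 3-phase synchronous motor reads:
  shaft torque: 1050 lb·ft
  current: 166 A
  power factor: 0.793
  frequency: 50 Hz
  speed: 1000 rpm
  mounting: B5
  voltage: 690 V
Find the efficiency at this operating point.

94.8 %

τ = 1050 lb·ft × 1.356 = 1424 N·m
ω = 2π × 1000/60 = 104.7 rad/s; P_out = τω = 1424 × 104.7 = 149093 W
P_in = √3·V_L·I_L·cosφ = 1.732 × 690 × 166 × 0.793 = 157318 W
η = P_out / P_in = 149093 / 157318 = 0.948 = 94.8%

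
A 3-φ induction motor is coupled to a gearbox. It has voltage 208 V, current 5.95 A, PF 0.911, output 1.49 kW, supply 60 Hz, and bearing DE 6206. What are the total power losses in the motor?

P_in = √3·V·I·cosφ = 1.732×208×5.95×0.911 = 1953 W
P_out = 1490 W
Losses = P_in − P_out = 1953 − 1490 = 463 W

463 W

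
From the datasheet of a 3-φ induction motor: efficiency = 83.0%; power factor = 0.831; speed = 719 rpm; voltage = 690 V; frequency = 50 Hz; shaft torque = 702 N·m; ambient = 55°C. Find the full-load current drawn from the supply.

ω = 2π×719/60 = 75.29 rad/s; P_out = τω = 702 × 75.29 = 52854 W
P_in = P_out / η = 52854 / 0.830 = 63680 W
I_L = P_in / (√3·V_L·cosφ) = 63680 / (1.732 × 690 × 0.831) = 64.1 A

64.1 A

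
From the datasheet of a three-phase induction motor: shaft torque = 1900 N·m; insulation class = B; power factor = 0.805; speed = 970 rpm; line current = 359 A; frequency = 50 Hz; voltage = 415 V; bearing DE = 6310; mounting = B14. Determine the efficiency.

92.9 %

ω = 2π × 970/60 = 101.6 rad/s; P_out = τω = 1900 × 101.6 = 193040 W
P_in = √3·V_L·I_L·cosφ = 1.732 × 415 × 359 × 0.805 = 207724 W
η = P_out / P_in = 193040 / 207724 = 0.929 = 92.9%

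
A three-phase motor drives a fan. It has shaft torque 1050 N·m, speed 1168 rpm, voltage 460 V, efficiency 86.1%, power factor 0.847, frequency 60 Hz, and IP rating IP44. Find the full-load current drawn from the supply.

221 A

ω = 2π×1168/60 = 122.3 rad/s; P_out = τω = 1050 × 122.3 = 128415 W
P_in = P_out / η = 128415 / 0.861 = 149146 W
I_L = P_in / (√3·V_L·cosφ) = 149146 / (1.732 × 460 × 0.847) = 221 A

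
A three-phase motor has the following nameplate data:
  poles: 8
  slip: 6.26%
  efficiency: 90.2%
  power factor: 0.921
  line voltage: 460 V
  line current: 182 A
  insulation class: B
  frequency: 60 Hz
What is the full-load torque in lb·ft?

P_in = √3·V·I·cosφ = 1.732 × 460 × 182 × 0.921 = 133548 W
P_out = η·P_in = 0.902 × 133548 = 120460 W
n_s = 120×60/8 = 900 rpm; n = 900×(1−0.0626) = 844 rpm
ω = 2π×844/60 = 88.38 rad/s
τ = P_out/ω = 120460/88.38 = 1363 N·m
In lb·ft: 1363/1.356 = 1010 lb·ft

1010 lb·ft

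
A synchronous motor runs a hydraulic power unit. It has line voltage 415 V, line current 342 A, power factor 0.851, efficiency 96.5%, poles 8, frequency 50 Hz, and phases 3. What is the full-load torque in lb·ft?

1900 lb·ft

P_in = √3·V·I·cosφ = 1.732 × 415 × 342 × 0.851 = 209195 W
P_out = η·P_in = 0.965 × 209195 = 201873 W
n = n_s = 120×50/8 = 750 rpm (synchronous)
ω = 2π×750/60 = 78.54 rad/s
τ = P_out/ω = 201873/78.54 = 2570 N·m
In lb·ft: 2570/1.356 = 1900 lb·ft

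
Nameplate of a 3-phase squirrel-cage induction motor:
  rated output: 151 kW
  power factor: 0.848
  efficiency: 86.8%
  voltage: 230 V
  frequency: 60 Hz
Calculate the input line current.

515 A

P_out = 151 kW = 151000 W
P_in = P_out / η = 151000 / 0.868 = 173963 W
I_L = P_in / (√3·V_L·cosφ) = 173963 / (1.732 × 230 × 0.848) = 515 A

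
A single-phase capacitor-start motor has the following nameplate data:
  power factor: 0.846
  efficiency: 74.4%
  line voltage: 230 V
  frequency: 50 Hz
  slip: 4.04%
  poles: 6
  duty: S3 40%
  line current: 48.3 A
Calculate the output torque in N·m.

69.6 N·m

P_in = V·I·cosφ = 230 × 48.3 × 0.846 = 9398 W
P_out = η·P_in = 0.744 × 9398 = 6992 W
n_s = 120×50/6 = 1000 rpm; n = 1000×(1−0.0404) = 960 rpm
ω = 2π×960/60 = 100.5 rad/s
τ = P_out/ω = 6992/100.5 = 69.6 N·m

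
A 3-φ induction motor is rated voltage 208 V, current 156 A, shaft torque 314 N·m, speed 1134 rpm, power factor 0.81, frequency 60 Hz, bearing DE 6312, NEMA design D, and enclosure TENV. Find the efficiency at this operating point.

81.9 %

ω = 2π × 1134/60 = 118.8 rad/s; P_out = τω = 314 × 118.8 = 37303 W
P_in = √3·V_L·I_L·cosφ = 1.732 × 208 × 156 × 0.81 = 45522 W
η = P_out / P_in = 37303 / 45522 = 0.819 = 81.9%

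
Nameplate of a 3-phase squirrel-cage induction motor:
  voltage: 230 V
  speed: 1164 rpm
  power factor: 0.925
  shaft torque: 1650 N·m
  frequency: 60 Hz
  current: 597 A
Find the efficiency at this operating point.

91.4 %

ω = 2π × 1164/60 = 121.9 rad/s; P_out = τω = 1650 × 121.9 = 201135 W
P_in = √3·V_L·I_L·cosφ = 1.732 × 230 × 597 × 0.925 = 219984 W
η = P_out / P_in = 201135 / 219984 = 0.914 = 91.4%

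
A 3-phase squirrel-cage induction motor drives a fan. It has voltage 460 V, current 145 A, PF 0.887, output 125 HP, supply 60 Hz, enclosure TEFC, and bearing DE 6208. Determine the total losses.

9.22 kW

P_in = √3·V·I·cosφ = 1.732×460×145×0.887 = 102470 W
P_out = 125×746 = 93250 W
Losses = P_in − P_out = 102470 − 93250 = 9220 W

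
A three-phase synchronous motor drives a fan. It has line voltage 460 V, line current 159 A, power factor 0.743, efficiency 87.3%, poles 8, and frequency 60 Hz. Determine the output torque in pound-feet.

P_in = √3·V·I·cosφ = 1.732 × 460 × 159 × 0.743 = 94122 W
P_out = η·P_in = 0.873 × 94122 = 82169 W
n = n_s = 120×60/8 = 900 rpm (synchronous)
ω = 2π×900/60 = 94.25 rad/s
τ = P_out/ω = 82169/94.25 = 871.8 N·m
In lb·ft: 871.8/1.356 = 643 lb·ft

643 lb·ft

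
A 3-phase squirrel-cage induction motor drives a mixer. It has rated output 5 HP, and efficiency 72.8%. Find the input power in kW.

5.12 kW

P_out = 5 × 746 = 3730 W
P_in = P_out/η = 3730/0.728 = 5124 W = 5.12 kW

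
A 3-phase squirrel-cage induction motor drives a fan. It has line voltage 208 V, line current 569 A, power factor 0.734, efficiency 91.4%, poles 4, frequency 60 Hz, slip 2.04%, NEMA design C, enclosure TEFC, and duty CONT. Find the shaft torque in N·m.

745 N·m

P_in = √3·V·I·cosφ = 1.732 × 208 × 569 × 0.734 = 150459 W
P_out = η·P_in = 0.914 × 150459 = 137520 W
n_s = 120×60/4 = 1800 rpm; n = 1800×(1−0.0204) = 1763 rpm
ω = 2π×1763/60 = 184.6 rad/s
τ = P_out/ω = 137520/184.6 = 745 N·m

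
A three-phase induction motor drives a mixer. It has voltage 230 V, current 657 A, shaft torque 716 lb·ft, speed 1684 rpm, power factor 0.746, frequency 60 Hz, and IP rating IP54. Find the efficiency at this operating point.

87.7 %

τ = 716 lb·ft × 1.356 = 970.9 N·m
ω = 2π × 1684/60 = 176.3 rad/s; P_out = τω = 970.9 × 176.3 = 171170 W
P_in = √3·V_L·I_L·cosφ = 1.732 × 230 × 657 × 0.746 = 195245 W
η = P_out / P_in = 171170 / 195245 = 0.877 = 87.7%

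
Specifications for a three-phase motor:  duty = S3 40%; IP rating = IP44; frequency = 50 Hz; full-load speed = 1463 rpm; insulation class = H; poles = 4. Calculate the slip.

2.5 %

n_s = 120f/p = 120×50/4 = 1500 rpm
s = (n_s − n)/n_s = (1500 − 1463)/1500 = 0.0247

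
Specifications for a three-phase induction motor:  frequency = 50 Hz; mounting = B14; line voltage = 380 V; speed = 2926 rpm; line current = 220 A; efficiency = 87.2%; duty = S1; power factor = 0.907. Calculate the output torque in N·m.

P_in = √3·V·I·cosφ = 1.732 × 380 × 220 × 0.907 = 131329 W
P_out = η·P_in = 0.872 × 131329 = 114519 W
n = 2926 rpm
ω = 2π×2926/60 = 306.4 rad/s
τ = P_out/ω = 114519/306.4 = 374 N·m

374 N·m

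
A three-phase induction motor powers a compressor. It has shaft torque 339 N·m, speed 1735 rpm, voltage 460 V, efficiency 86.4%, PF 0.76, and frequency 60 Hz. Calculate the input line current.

ω = 2π×1735/60 = 181.7 rad/s; P_out = τω = 339 × 181.7 = 61596 W
P_in = P_out / η = 61596 / 0.864 = 71292 W
I_L = P_in / (√3·V_L·cosφ) = 71292 / (1.732 × 460 × 0.76) = 118 A

118 A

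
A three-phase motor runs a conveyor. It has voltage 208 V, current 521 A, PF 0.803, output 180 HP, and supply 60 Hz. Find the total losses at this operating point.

16400 W

P_in = √3·V·I·cosφ = 1.732×208×521×0.803 = 150718 W
P_out = 180×746 = 134280 W
Losses = P_in − P_out = 150718 − 134280 = 16438 W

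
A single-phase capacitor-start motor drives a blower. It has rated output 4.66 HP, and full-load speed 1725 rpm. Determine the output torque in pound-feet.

14.2 lb·ft

P_out = 4.66 × 746 = 3476 W
ω = 2π × 1725/60 = 180.6 rad/s
τ = P_out/ω = 3476/180.6 = 19.25 N·m
In lb·ft: 19.25/1.356 = 14.2 lb·ft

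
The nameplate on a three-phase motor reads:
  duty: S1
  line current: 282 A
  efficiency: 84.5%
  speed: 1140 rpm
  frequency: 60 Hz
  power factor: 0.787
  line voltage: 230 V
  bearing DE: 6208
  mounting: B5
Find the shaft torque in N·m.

P_in = √3·V·I·cosφ = 1.732 × 230 × 282 × 0.787 = 88410 W
P_out = η·P_in = 0.845 × 88410 = 74706 W
n = 1140 rpm
ω = 2π×1140/60 = 119.4 rad/s
τ = P_out/ω = 74706/119.4 = 626 N·m

626 N·m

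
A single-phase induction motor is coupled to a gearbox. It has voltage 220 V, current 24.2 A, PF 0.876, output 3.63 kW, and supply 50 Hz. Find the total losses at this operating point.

P_in = V·I·cosφ = 220×24.2×0.876 = 4664 W
P_out = 3630 W
Losses = P_in − P_out = 4664 − 3630 = 1034 W

1.03 kW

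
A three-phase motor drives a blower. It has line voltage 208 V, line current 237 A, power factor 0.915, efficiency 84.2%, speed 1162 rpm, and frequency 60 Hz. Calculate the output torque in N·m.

P_in = √3·V·I·cosφ = 1.732 × 208 × 237 × 0.915 = 78123 W
P_out = η·P_in = 0.842 × 78123 = 65780 W
n = 1162 rpm
ω = 2π×1162/60 = 121.7 rad/s
τ = P_out/ω = 65780/121.7 = 541 N·m

541 N·m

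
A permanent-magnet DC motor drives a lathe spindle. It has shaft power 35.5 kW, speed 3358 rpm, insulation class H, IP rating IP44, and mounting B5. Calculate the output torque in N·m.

ω = 2π × 3358/60 = 351.6 rad/s
τ = P/ω = 35500/351.6 = 101 N·m

101 N·m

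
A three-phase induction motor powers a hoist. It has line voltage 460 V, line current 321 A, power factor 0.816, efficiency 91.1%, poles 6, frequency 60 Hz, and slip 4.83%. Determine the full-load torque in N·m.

P_in = √3·V·I·cosφ = 1.732 × 460 × 321 × 0.816 = 208690 W
P_out = η·P_in = 0.911 × 208690 = 190117 W
n_s = 120×60/6 = 1200 rpm; n = 1200×(1−0.0483) = 1142 rpm
ω = 2π×1142/60 = 119.6 rad/s
τ = P_out/ω = 190117/119.6 = 1590 N·m

1590 N·m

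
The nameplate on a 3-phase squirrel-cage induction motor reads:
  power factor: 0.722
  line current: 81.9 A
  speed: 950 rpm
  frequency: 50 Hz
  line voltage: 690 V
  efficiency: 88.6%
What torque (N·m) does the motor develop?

P_in = √3·V·I·cosφ = 1.732 × 690 × 81.9 × 0.722 = 70667 W
P_out = η·P_in = 0.886 × 70667 = 62611 W
n = 950 rpm
ω = 2π×950/60 = 99.48 rad/s
τ = P_out/ω = 62611/99.48 = 629 N·m

629 N·m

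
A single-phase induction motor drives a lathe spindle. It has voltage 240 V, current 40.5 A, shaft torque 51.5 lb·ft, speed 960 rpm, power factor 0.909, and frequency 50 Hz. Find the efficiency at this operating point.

τ = 51.5 lb·ft × 1.356 = 69.83 N·m
ω = 2π × 960/60 = 100.5 rad/s; P_out = τω = 69.83 × 100.5 = 7018 W
P_in = V·I·cosφ = 240 × 40.5 × 0.909 = 8835 W
η = P_out / P_in = 7018 / 8835 = 0.794 = 79.4%

79.4 %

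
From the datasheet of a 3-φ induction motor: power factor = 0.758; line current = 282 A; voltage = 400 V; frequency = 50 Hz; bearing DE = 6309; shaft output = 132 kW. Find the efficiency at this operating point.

89.1 %

P_out = 132 kW = 132000 W
P_in = √3·V_L·I_L·cosφ = 1.732 × 400 × 282 × 0.758 = 148090 W
η = P_out / P_in = 132000 / 148090 = 0.891 = 89.1%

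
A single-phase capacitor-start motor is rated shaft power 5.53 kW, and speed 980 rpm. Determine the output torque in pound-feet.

ω = 2π × 980/60 = 102.6 rad/s
τ = P/ω = 5530/102.6 = 53.9 N·m
In lb·ft: 53.9/1.356 = 39.7 lb·ft

39.7 lb·ft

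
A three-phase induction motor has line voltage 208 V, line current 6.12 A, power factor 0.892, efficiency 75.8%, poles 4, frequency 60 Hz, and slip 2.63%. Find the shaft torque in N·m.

8.12 N·m

P_in = √3·V·I·cosφ = 1.732 × 208 × 6.12 × 0.892 = 1967 W
P_out = η·P_in = 0.758 × 1967 = 1491 W
n_s = 120×60/4 = 1800 rpm; n = 1800×(1−0.0263) = 1753 rpm
ω = 2π×1753/60 = 183.6 rad/s
τ = P_out/ω = 1491/183.6 = 8.12 N·m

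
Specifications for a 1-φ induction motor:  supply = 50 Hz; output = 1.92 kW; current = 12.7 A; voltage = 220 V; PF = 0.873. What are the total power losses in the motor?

P_in = V·I·cosφ = 220×12.7×0.873 = 2439 W
P_out = 1920 W
Losses = P_in − P_out = 2439 − 1920 = 519 W

519 W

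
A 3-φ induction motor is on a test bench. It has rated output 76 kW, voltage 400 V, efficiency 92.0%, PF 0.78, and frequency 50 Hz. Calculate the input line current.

153 A

P_out = 76 kW = 76000 W
P_in = P_out / η = 76000 / 0.920 = 82609 W
I_L = P_in / (√3·V_L·cosφ) = 82609 / (1.732 × 400 × 0.78) = 153 A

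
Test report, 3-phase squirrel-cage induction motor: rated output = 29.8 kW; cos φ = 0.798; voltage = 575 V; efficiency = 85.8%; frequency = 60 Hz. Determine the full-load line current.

P_out = 29.8 kW = 29800 W
P_in = P_out / η = 29800 / 0.858 = 34732 W
I_L = P_in / (√3·V_L·cosφ) = 34732 / (1.732 × 575 × 0.798) = 43.7 A

43.7 A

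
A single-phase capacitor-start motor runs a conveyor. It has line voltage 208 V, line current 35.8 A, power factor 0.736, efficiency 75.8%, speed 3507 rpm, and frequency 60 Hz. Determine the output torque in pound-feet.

P_in = V·I·cosφ = 208 × 35.8 × 0.736 = 5481 W
P_out = η·P_in = 0.758 × 5481 = 4155 W
n = 3507 rpm
ω = 2π×3507/60 = 367.3 rad/s
τ = P_out/ω = 4155/367.3 = 11.31 N·m
In lb·ft: 11.31/1.356 = 8.34 lb·ft

8.34 lb·ft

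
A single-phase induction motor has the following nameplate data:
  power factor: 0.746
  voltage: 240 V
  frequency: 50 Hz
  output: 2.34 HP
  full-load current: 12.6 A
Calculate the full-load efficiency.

77.4 %

P_out = 2.34 × 746 = 1746 W
P_in = V·I·cosφ = 240 × 12.6 × 0.746 = 2256 W
η = P_out / P_in = 1746 / 2256 = 0.774 = 77.4%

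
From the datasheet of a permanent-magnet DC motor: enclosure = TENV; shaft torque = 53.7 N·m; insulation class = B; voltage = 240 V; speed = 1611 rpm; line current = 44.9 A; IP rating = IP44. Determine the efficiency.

ω = 2π × 1611/60 = 168.7 rad/s; P_out = τω = 53.7 × 168.7 = 9059 W
P_in = V·I = 240 × 44.9 = 10776 W
η = P_out / P_in = 9059 / 10776 = 0.841 = 84.1%

84.1 %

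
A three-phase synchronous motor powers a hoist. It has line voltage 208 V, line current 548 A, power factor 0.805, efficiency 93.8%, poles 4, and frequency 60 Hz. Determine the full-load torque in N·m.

P_in = √3·V·I·cosφ = 1.732 × 208 × 548 × 0.805 = 158923 W
P_out = η·P_in = 0.938 × 158923 = 149070 W
n = n_s = 120×60/4 = 1800 rpm (synchronous)
ω = 2π×1800/60 = 188.5 rad/s
τ = P_out/ω = 149070/188.5 = 791 N·m

791 N·m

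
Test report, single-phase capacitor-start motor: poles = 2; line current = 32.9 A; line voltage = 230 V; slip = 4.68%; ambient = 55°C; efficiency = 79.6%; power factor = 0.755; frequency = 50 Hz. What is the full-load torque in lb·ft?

11.2 lb·ft

P_in = V·I·cosφ = 230 × 32.9 × 0.755 = 5713 W
P_out = η·P_in = 0.796 × 5713 = 4548 W
n_s = 120×50/2 = 3000 rpm; n = 3000×(1−0.0468) = 2860 rpm
ω = 2π×2860/60 = 299.5 rad/s
τ = P_out/ω = 4548/299.5 = 15.19 N·m
In lb·ft: 15.19/1.356 = 11.2 lb·ft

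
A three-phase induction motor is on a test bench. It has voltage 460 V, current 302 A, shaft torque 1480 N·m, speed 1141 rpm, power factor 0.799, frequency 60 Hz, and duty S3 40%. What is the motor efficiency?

92.0 %

ω = 2π × 1141/60 = 119.5 rad/s; P_out = τω = 1480 × 119.5 = 176860 W
P_in = √3·V_L·I_L·cosφ = 1.732 × 460 × 302 × 0.799 = 192247 W
η = P_out / P_in = 176860 / 192247 = 0.920 = 92.0%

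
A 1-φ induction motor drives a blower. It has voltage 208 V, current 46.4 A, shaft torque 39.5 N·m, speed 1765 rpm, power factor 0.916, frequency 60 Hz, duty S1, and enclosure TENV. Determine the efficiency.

ω = 2π × 1765/60 = 184.8 rad/s; P_out = τω = 39.5 × 184.8 = 7300 W
P_in = V·I·cosφ = 208 × 46.4 × 0.916 = 8840 W
η = P_out / P_in = 7300 / 8840 = 0.826 = 82.6%

82.6 %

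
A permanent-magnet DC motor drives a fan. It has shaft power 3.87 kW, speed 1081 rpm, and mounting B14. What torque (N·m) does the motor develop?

ω = 2π × 1081/60 = 113.2 rad/s
τ = P/ω = 3870/113.2 = 34.2 N·m

34.2 N·m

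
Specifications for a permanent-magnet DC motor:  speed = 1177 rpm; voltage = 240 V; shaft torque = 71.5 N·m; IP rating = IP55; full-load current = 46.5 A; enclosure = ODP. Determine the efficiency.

ω = 2π × 1177/60 = 123.3 rad/s; P_out = τω = 71.5 × 123.3 = 8816 W
P_in = V·I = 240 × 46.5 = 11160 W
η = P_out / P_in = 8816 / 11160 = 0.790 = 79.0%

79.0 %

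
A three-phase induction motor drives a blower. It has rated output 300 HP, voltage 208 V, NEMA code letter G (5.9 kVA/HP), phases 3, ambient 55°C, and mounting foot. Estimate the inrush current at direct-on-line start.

S_LR = 5.9 × 300 = 1770 kVA
I_LR = S_LR/(√3·V_L) = 1770000/(1.732×208) = 4910 A

4910 A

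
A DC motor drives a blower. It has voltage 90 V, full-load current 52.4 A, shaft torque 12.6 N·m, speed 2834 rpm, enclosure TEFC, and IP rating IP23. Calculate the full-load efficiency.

79.3 %

ω = 2π × 2834/60 = 296.8 rad/s; P_out = τω = 12.6 × 296.8 = 3740 W
P_in = V·I = 90 × 52.4 = 4716 W
η = P_out / P_in = 3740 / 4716 = 0.793 = 79.3%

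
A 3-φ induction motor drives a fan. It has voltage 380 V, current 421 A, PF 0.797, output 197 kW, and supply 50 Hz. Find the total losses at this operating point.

P_in = √3·V·I·cosφ = 1.732×380×421×0.797 = 220837 W
P_out = 197000 W
Losses = P_in − P_out = 220837 − 197000 = 23837 W

23.8 kW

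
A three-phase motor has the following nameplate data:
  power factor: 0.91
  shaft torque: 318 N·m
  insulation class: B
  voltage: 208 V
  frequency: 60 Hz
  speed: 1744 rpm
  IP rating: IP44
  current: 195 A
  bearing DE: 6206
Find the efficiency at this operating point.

90.8 %

ω = 2π × 1744/60 = 182.6 rad/s; P_out = τω = 318 × 182.6 = 58067 W
P_in = √3·V_L·I_L·cosφ = 1.732 × 208 × 195 × 0.91 = 63927 W
η = P_out / P_in = 58067 / 63927 = 0.908 = 90.8%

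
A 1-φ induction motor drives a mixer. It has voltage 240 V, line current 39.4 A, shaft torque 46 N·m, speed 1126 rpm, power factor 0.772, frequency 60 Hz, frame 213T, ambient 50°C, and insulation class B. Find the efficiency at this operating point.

74.3 %

ω = 2π × 1126/60 = 117.9 rad/s; P_out = τω = 46 × 117.9 = 5423 W
P_in = V·I·cosφ = 240 × 39.4 × 0.772 = 7300 W
η = P_out / P_in = 5423 / 7300 = 0.743 = 74.3%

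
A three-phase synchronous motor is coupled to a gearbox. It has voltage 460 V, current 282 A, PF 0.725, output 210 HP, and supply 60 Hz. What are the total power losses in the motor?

6.23 kW

P_in = √3·V·I·cosφ = 1.732×460×282×0.725 = 162889 W
P_out = 210×746 = 156660 W
Losses = P_in − P_out = 162889 − 156660 = 6229 W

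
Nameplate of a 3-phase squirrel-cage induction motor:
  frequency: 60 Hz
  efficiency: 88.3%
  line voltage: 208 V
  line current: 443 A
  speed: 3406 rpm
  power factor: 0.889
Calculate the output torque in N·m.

P_in = √3·V·I·cosφ = 1.732 × 208 × 443 × 0.889 = 141879 W
P_out = η·P_in = 0.883 × 141879 = 125279 W
n = 3406 rpm
ω = 2π×3406/60 = 356.7 rad/s
τ = P_out/ω = 125279/356.7 = 351 N·m

351 N·m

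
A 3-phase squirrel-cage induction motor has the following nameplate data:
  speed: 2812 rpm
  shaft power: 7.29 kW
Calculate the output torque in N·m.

24.8 N·m

ω = 2π × 2812/60 = 294.5 rad/s
τ = P/ω = 7290/294.5 = 24.8 N·m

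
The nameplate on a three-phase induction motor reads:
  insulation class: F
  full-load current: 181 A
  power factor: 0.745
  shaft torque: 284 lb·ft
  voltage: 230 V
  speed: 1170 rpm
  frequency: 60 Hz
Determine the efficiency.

τ = 284 lb·ft × 1.356 = 385.1 N·m
ω = 2π × 1170/60 = 122.5 rad/s; P_out = τω = 385.1 × 122.5 = 47175 W
P_in = √3·V_L·I_L·cosφ = 1.732 × 230 × 181 × 0.745 = 53717 W
η = P_out / P_in = 47175 / 53717 = 0.878 = 87.8%

87.8 %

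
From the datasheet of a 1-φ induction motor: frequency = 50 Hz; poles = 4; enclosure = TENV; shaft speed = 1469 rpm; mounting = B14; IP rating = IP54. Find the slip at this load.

2.1 %

n_s = 120f/p = 120×50/4 = 1500 rpm
s = (n_s − n)/n_s = (1500 − 1469)/1500 = 0.0207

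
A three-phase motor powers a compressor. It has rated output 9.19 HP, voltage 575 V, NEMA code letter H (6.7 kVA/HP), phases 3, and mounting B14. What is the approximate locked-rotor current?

61.8 A

S_LR = 6.7 × 9.19 = 61.573 kVA
I_LR = S_LR/(√3·V_L) = 61573/(1.732×575) = 61.8 A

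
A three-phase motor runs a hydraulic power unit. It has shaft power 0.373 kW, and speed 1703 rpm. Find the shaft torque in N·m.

2.09 N·m

ω = 2π × 1703/60 = 178.3 rad/s
τ = P/ω = 373/178.3 = 2.09 N·m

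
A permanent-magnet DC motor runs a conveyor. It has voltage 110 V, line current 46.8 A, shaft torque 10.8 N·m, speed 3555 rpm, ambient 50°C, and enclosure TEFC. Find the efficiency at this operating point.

ω = 2π × 3555/60 = 372.3 rad/s; P_out = τω = 10.8 × 372.3 = 4021 W
P_in = V·I = 110 × 46.8 = 5148 W
η = P_out / P_in = 4021 / 5148 = 0.781 = 78.1%

78.1 %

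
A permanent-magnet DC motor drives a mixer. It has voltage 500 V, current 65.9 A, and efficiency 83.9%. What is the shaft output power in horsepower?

P_in = V·I = 500 × 65.9 = 32950 W
P_out = η·P_in = 0.839 × 32950 = 27645 W
= 27645/746 = 37.1 HP

37.1 HP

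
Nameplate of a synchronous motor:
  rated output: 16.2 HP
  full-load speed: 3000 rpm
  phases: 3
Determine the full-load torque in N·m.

38.5 N·m

P_out = 16.2 × 746 = 12085 W
ω = 2π × 3000/60 = 314.2 rad/s
τ = P_out/ω = 12085/314.2 = 38.5 N·m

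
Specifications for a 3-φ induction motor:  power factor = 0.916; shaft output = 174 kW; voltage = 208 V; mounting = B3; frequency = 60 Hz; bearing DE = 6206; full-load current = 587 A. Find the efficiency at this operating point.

89.8 %

P_out = 174 kW = 174000 W
P_in = √3·V_L·I_L·cosφ = 1.732 × 208 × 587 × 0.916 = 193707 W
η = P_out / P_in = 174000 / 193707 = 0.898 = 89.8%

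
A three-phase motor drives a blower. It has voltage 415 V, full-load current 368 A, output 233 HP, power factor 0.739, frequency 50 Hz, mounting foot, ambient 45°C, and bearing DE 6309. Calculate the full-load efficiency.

88.9 %

P_out = 233 × 746 = 173818 W
P_in = √3·V_L·I_L·cosφ = 1.732 × 415 × 368 × 0.739 = 195474 W
η = P_out / P_in = 173818 / 195474 = 0.889 = 88.9%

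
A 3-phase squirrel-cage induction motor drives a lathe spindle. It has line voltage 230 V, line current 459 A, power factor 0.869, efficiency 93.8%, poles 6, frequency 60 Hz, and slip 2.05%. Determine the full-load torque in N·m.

P_in = √3·V·I·cosφ = 1.732 × 230 × 459 × 0.869 = 158894 W
P_out = η·P_in = 0.938 × 158894 = 149043 W
n_s = 120×60/6 = 1200 rpm; n = 1200×(1−0.0205) = 1175 rpm
ω = 2π×1175/60 = 123 rad/s
τ = P_out/ω = 149043/123 = 1210 N·m

1210 N·m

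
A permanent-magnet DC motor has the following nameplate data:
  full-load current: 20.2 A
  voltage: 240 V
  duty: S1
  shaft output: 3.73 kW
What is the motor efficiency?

76.9 %

P_out = 3.73 kW = 3730 W
P_in = V·I = 240 × 20.2 = 4848 W
η = P_out / P_in = 3730 / 4848 = 0.769 = 76.9%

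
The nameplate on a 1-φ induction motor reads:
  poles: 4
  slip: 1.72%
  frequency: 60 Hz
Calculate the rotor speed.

1769 rpm

n_s = 120f/p = 120×60/4 = 1800 rpm
n = n_s(1 − s) = 1800 × (1 − 0.0172) = 1769 rpm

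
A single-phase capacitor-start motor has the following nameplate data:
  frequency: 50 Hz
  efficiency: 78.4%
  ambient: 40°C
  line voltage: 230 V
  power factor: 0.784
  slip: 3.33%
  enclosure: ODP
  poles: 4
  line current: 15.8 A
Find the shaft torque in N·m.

14.7 N·m

P_in = V·I·cosφ = 230 × 15.8 × 0.784 = 2849 W
P_out = η·P_in = 0.784 × 2849 = 2234 W
n_s = 120×50/4 = 1500 rpm; n = 1500×(1−0.0333) = 1450 rpm
ω = 2π×1450/60 = 151.8 rad/s
τ = P_out/ω = 2234/151.8 = 14.7 N·m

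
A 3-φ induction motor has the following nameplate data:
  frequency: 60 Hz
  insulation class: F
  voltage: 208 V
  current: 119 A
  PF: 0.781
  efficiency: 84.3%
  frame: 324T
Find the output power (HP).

P_in = √3·V·I·cosφ = 1.732 × 208 × 119 × 0.781 = 33482 W
P_out = η·P_in = 0.843 × 33482 = 28225 W
= 28225/746 = 37.8 HP

37.8 HP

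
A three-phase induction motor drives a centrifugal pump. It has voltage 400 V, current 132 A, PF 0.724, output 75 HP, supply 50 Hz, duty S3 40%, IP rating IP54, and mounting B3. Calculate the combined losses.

P_in = √3·V·I·cosφ = 1.732×400×132×0.724 = 66210 W
P_out = 75×746 = 55950 W
Losses = P_in − P_out = 66210 − 55950 = 10260 W

10300 W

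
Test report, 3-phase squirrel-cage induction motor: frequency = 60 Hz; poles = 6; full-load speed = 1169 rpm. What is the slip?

n_s = 120f/p = 120×60/6 = 1200 rpm
s = (n_s − n)/n_s = (1200 − 1169)/1200 = 0.0258

2.6 %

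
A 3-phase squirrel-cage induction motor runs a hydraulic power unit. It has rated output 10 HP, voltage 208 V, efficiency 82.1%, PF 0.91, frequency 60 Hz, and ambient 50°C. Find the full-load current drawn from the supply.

27.7 A

P_out = 10 × 746 = 7460 W
P_in = P_out / η = 7460 / 0.821 = 9086 W
I_L = P_in / (√3·V_L·cosφ) = 9086 / (1.732 × 208 × 0.91) = 27.7 A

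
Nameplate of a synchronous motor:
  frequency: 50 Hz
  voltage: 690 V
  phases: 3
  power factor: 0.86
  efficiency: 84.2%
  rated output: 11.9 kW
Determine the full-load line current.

P_out = 11.9 kW = 11900 W
P_in = P_out / η = 11900 / 0.842 = 14133 W
I_L = P_in / (√3·V_L·cosφ) = 14133 / (1.732 × 690 × 0.86) = 13.8 A

13.8 A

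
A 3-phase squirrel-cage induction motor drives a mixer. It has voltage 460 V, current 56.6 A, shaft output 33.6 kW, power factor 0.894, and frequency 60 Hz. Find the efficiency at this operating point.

P_out = 33.6 kW = 33600 W
P_in = √3·V_L·I_L·cosφ = 1.732 × 460 × 56.6 × 0.894 = 40314 W
η = P_out / P_in = 33600 / 40314 = 0.833 = 83.3%

83.3 %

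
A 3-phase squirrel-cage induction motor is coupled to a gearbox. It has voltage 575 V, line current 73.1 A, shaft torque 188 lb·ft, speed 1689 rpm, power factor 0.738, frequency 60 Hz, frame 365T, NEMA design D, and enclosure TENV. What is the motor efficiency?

83.9 %

τ = 188 lb·ft × 1.356 = 254.9 N·m
ω = 2π × 1689/60 = 176.9 rad/s; P_out = τω = 254.9 × 176.9 = 45092 W
P_in = √3·V_L·I_L·cosφ = 1.732 × 575 × 73.1 × 0.738 = 53727 W
η = P_out / P_in = 45092 / 53727 = 0.839 = 83.9%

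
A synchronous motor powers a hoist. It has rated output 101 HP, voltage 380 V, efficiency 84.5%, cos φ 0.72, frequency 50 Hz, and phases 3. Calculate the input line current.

P_out = 101 × 746 = 75346 W
P_in = P_out / η = 75346 / 0.845 = 89167 W
I_L = P_in / (√3·V_L·cosφ) = 89167 / (1.732 × 380 × 0.72) = 188 A

188 A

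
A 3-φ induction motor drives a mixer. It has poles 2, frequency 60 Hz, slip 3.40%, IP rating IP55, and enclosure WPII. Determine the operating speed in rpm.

n_s = 120f/p = 120×60/2 = 3600 rpm
n = n_s(1 − s) = 3600 × (1 − 0.034) = 3478 rpm

3478 rpm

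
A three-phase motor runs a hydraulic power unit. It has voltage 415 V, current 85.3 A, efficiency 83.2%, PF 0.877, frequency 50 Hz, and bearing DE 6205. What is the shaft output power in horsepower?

P_in = √3·V·I·cosφ = 1.732 × 415 × 85.3 × 0.877 = 53771 W
P_out = η·P_in = 0.832 × 53771 = 44737 W
= 44737/746 = 60 HP

60 HP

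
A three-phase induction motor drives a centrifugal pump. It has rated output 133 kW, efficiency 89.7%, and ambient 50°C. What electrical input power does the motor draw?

148 kW

P_out = 133000 W
P_in = P_out/η = 133000/0.897 = 148272 W = 148 kW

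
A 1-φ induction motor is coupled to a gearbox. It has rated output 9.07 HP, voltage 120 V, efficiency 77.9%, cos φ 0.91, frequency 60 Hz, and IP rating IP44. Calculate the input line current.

79.5 A

P_out = 9.07 × 746 = 6766 W
P_in = P_out / η = 6766 / 0.779 = 8685 W
I = P_in / (V·cosφ) = 8685 / (120 × 0.91) = 79.5 A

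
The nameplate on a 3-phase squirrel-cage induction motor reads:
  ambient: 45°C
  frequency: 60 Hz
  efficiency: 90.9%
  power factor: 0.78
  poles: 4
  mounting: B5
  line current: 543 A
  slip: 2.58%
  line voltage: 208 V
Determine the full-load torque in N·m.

755 N·m

P_in = √3·V·I·cosφ = 1.732 × 208 × 543 × 0.78 = 152583 W
P_out = η·P_in = 0.909 × 152583 = 138698 W
n_s = 120×60/4 = 1800 rpm; n = 1800×(1−0.0258) = 1754 rpm
ω = 2π×1754/60 = 183.7 rad/s
τ = P_out/ω = 138698/183.7 = 755 N·m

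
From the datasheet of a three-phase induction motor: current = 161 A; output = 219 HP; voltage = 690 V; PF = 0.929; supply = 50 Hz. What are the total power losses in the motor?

P_in = √3·V·I·cosφ = 1.732×690×161×0.929 = 178747 W
P_out = 219×746 = 163374 W
Losses = P_in − P_out = 178747 − 163374 = 15373 W

15.4 kW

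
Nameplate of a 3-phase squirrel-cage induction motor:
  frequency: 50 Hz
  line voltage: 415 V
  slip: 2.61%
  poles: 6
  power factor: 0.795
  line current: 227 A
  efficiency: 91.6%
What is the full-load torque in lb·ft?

P_in = √3·V·I·cosφ = 1.732 × 415 × 227 × 0.795 = 129715 W
P_out = η·P_in = 0.916 × 129715 = 118819 W
n_s = 120×50/6 = 1000 rpm; n = 1000×(1−0.0261) = 974 rpm
ω = 2π×974/60 = 102 rad/s
τ = P_out/ω = 118819/102 = 1165 N·m
In lb·ft: 1165/1.356 = 859 lb·ft

859 lb·ft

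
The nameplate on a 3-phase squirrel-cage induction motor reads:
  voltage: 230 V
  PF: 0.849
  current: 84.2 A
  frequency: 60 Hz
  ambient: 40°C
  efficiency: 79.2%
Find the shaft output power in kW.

P_in = √3·V·I·cosφ = 1.732 × 230 × 84.2 × 0.849 = 28477 W
P_out = η·P_in = 0.792 × 28477 = 22554 W

22.6 kW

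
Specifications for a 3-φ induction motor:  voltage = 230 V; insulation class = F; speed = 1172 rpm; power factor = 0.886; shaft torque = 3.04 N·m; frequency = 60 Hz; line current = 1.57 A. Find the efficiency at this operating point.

67.3 %

ω = 2π × 1172/60 = 122.7 rad/s; P_out = τω = 3.04 × 122.7 = 373 W
P_in = √3·V_L·I_L·cosφ = 1.732 × 230 × 1.57 × 0.886 = 554 W
η = P_out / P_in = 373 / 554 = 0.673 = 67.3%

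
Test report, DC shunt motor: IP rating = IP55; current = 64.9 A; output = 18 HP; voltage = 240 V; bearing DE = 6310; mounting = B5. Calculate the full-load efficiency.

P_out = 18 × 746 = 13428 W
P_in = V·I = 240 × 64.9 = 15576 W
η = P_out / P_in = 13428 / 15576 = 0.862 = 86.2%

86.2 %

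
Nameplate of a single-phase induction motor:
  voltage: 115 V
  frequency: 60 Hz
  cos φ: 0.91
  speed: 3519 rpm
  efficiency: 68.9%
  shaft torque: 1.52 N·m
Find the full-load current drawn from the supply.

7.77 A

ω = 2π×3519/60 = 368.5 rad/s; P_out = τω = 1.52 × 368.5 = 560 W
P_in = P_out / η = 560 / 0.689 = 813 W
I = P_in / (V·cosφ) = 813 / (115 × 0.91) = 7.77 A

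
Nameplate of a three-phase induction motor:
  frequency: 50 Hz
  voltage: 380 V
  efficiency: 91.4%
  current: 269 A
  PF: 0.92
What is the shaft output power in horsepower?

P_in = √3·V·I·cosφ = 1.732 × 380 × 269 × 0.92 = 162881 W
P_out = η·P_in = 0.914 × 162881 = 148873 W
= 148873/746 = 200 HP

200 HP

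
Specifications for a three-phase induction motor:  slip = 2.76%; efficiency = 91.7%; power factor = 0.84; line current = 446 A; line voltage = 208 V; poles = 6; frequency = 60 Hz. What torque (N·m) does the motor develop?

P_in = √3·V·I·cosφ = 1.732 × 208 × 446 × 0.84 = 134966 W
P_out = η·P_in = 0.917 × 134966 = 123764 W
n_s = 120×60/6 = 1200 rpm; n = 1200×(1−0.0276) = 1167 rpm
ω = 2π×1167/60 = 122.2 rad/s
τ = P_out/ω = 123764/122.2 = 1010 N·m

1010 N·m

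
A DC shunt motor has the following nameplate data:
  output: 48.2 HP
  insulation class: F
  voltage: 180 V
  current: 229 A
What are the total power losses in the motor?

5.26 kW

P_in = V·I = 180×229 = 41220 W
P_out = 48.2×746 = 35957 W
Losses = P_in − P_out = 41220 − 35957 = 5263 W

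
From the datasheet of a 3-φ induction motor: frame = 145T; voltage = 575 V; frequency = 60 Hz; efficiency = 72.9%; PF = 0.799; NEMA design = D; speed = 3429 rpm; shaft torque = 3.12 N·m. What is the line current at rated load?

ω = 2π×3429/60 = 359.1 rad/s; P_out = τω = 3.12 × 359.1 = 1120 W
P_in = P_out / η = 1120 / 0.729 = 1536 W
I_L = P_in / (√3·V_L·cosφ) = 1536 / (1.732 × 575 × 0.799) = 1.93 A

1.93 A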